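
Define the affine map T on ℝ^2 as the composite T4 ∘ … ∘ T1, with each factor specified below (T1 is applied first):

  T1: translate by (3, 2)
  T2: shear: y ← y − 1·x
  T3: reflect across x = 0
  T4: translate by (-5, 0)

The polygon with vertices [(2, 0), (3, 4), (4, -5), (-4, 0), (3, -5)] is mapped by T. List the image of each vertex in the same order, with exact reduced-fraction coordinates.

image vertices: (-10, -3), (-11, 0), (-12, -10), (-4, 3), (-11, -9)

T1 translate by (3, 2): (2, 0) → (5, 2); (3, 4) → (6, 6); (4, -5) → (7, -3); (-4, 0) → (-1, 2); (3, -5) → (6, -3)
T2 shear: y ← y − 1·x: (5, 2) → (5, -3); (6, 6) → (6, 0); (7, -3) → (7, -10); (-1, 2) → (-1, 3); (6, -3) → (6, -9)
T3 reflect across x = 0: (5, -3) → (-5, -3); (6, 0) → (-6, 0); (7, -10) → (-7, -10); (-1, 3) → (1, 3); (6, -9) → (-6, -9)
T4 translate by (-5, 0): (-5, -3) → (-10, -3); (-6, 0) → (-11, 0); (-7, -10) → (-12, -10); (1, 3) → (-4, 3); (-6, -9) → (-11, -9)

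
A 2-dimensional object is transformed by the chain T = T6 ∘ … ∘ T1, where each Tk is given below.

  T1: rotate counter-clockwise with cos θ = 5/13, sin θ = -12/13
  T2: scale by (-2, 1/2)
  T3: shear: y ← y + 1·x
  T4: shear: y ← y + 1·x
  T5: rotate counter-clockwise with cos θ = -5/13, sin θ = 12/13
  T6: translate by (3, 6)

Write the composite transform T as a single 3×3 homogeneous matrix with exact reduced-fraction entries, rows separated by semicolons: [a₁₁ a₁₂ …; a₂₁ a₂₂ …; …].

T1 = [5/13 12/13 0; -12/13 5/13 0; 0 0 1]
T2·T1 = [-10/13 -24/13 0; -6/13 5/26 0; 0 0 1]
T3·…·T1 = [-10/13 -24/13 0; -16/13 -43/26 0; 0 0 1]
T4·…·T1 = [-10/13 -24/13 0; -2 -7/2 0; 0 0 1]
T5·…·T1 = [362/169 666/169 0; 10/169 -121/338 0; 0 0 1]
T6·…·T1 = [362/169 666/169 3; 10/169 -121/338 6; 0 0 1]

T = [362/169 666/169 3; 10/169 -121/338 6; 0 0 1]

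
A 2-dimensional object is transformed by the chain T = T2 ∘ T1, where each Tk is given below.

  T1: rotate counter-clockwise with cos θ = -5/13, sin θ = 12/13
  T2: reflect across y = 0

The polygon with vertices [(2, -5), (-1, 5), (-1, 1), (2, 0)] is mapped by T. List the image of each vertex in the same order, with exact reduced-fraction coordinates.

T1 rotate counter-clockwise with cos θ = -5/13, sin θ = 12/13: (2, -5) → (50/13, 49/13); (-1, 5) → (-55/13, -37/13); (-1, 1) → (-7/13, -17/13); (2, 0) → (-10/13, 24/13)
T2 reflect across y = 0: (50/13, 49/13) → (50/13, -49/13); (-55/13, -37/13) → (-55/13, 37/13); (-7/13, -17/13) → (-7/13, 17/13); (-10/13, 24/13) → (-10/13, -24/13)

image vertices: (50/13, -49/13), (-55/13, 37/13), (-7/13, 17/13), (-10/13, -24/13)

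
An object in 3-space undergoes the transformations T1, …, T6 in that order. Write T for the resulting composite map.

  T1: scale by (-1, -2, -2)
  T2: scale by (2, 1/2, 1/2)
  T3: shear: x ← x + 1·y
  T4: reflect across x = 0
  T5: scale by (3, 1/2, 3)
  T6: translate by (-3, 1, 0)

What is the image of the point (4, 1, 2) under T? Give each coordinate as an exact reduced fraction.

T(p) = (24, 1/2, -6)

T1 scale by (-1, -2, -2): (4, 1, 2) → (-4, -2, -4)
T2 scale by (2, 1/2, 1/2): (-4, -2, -4) → (-8, -1, -2)
T3 shear: x ← x + 1·y: (-8, -1, -2) → (-9, -1, -2)
T4 reflect across x = 0: (-9, -1, -2) → (9, -1, -2)
T5 scale by (3, 1/2, 3): (9, -1, -2) → (27, -1/2, -6)
T6 translate by (-3, 1, 0): (27, -1/2, -6) → (24, 1/2, -6)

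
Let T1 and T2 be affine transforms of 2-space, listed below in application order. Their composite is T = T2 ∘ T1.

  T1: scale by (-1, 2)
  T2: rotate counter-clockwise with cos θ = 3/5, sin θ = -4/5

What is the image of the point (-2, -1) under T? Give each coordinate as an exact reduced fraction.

T1 scale by (-1, 2): (-2, -1) → (2, -2)
T2 rotate counter-clockwise with cos θ = 3/5, sin θ = -4/5: (2, -2) → (-2/5, -14/5)

T(p) = (-2/5, -14/5)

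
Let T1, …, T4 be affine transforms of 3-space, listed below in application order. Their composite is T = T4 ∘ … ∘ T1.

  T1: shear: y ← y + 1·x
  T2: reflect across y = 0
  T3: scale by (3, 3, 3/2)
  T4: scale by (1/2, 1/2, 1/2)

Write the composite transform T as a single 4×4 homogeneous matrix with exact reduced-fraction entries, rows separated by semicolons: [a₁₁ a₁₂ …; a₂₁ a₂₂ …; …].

T1 = [1 0 0 0; 1 1 0 0; 0 0 1 0; 0 0 0 1]
T2·T1 = [1 0 0 0; -1 -1 0 0; 0 0 1 0; 0 0 0 1]
T3·…·T1 = [3 0 0 0; -3 -3 0 0; 0 0 3/2 0; 0 0 0 1]
T4·…·T1 = [3/2 0 0 0; -3/2 -3/2 0 0; 0 0 3/4 0; 0 0 0 1]

T = [3/2 0 0 0; -3/2 -3/2 0 0; 0 0 3/4 0; 0 0 0 1]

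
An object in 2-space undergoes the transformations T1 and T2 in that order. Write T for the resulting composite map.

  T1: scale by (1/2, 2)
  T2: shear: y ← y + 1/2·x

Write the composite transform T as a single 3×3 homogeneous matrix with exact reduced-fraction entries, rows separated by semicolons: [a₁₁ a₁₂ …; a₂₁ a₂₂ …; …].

T = [1/2 0 0; 1/4 2 0; 0 0 1]

T1 = [1/2 0 0; 0 2 0; 0 0 1]
T2·T1 = [1/2 0 0; 1/4 2 0; 0 0 1]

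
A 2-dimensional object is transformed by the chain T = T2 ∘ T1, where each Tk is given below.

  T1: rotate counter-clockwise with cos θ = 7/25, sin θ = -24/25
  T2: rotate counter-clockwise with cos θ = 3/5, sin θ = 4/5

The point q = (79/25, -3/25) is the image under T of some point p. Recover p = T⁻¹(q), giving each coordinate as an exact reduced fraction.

T1 = [7/25 24/25 0; -24/25 7/25 0; 0 0 1]
T2·T1 = [117/125 44/125 0; -44/125 117/125 0; 0 0 1]
det M = 1; M⁻¹ = [117/125 -44/125 0; 44/125 117/125 0; 0 0 1]
M⁻¹ · (79/25, -3/25)ᵀ = (3, 1)ᵀ

p = (3, 1)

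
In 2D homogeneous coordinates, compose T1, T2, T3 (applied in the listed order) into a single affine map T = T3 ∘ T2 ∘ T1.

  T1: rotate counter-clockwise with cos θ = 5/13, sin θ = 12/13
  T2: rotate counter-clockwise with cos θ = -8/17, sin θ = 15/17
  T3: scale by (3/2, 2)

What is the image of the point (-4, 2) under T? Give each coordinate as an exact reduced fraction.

T(p) = (1383/221, -712/221)

T1 rotate counter-clockwise with cos θ = 5/13, sin θ = 12/13: (-4, 2) → (-44/13, -38/13)
T2 rotate counter-clockwise with cos θ = -8/17, sin θ = 15/17: (-44/13, -38/13) → (922/221, -356/221)
T3 scale by (3/2, 2): (922/221, -356/221) → (1383/221, -712/221)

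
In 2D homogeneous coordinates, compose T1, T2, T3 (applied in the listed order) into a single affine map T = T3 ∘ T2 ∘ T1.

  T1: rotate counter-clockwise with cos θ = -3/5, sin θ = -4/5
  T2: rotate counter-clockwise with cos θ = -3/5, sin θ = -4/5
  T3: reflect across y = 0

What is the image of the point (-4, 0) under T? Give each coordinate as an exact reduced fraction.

T(p) = (28/25, 96/25)

T1 rotate counter-clockwise with cos θ = -3/5, sin θ = -4/5: (-4, 0) → (12/5, 16/5)
T2 rotate counter-clockwise with cos θ = -3/5, sin θ = -4/5: (12/5, 16/5) → (28/25, -96/25)
T3 reflect across y = 0: (28/25, -96/25) → (28/25, 96/25)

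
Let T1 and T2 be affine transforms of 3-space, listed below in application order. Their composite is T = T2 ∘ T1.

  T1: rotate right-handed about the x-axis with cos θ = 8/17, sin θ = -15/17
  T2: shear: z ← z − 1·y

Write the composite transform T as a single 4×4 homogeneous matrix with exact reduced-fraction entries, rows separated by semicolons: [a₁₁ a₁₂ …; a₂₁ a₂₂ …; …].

T1 = [1 0 0 0; 0 8/17 15/17 0; 0 -15/17 8/17 0; 0 0 0 1]
T2·T1 = [1 0 0 0; 0 8/17 15/17 0; 0 -23/17 -7/17 0; 0 0 0 1]

T = [1 0 0 0; 0 8/17 15/17 0; 0 -23/17 -7/17 0; 0 0 0 1]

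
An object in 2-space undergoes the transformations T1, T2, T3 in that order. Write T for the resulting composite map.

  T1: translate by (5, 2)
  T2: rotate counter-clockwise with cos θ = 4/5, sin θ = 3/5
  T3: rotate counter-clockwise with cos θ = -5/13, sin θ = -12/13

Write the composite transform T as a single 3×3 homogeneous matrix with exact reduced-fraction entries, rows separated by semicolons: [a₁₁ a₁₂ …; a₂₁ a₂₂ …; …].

T1 = [1 0 5; 0 1 2; 0 0 1]
T2·T1 = [4/5 -3/5 14/5; 3/5 4/5 23/5; 0 0 1]
T3·…·T1 = [16/65 63/65 206/65; -63/65 16/65 -283/65; 0 0 1]

T = [16/65 63/65 206/65; -63/65 16/65 -283/65; 0 0 1]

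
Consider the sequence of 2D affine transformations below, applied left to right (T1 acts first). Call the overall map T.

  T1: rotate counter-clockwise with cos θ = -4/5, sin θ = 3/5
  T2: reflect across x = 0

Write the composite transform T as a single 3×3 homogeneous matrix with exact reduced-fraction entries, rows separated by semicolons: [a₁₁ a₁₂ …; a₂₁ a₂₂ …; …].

T1 = [-4/5 -3/5 0; 3/5 -4/5 0; 0 0 1]
T2·T1 = [4/5 3/5 0; 3/5 -4/5 0; 0 0 1]

T = [4/5 3/5 0; 3/5 -4/5 0; 0 0 1]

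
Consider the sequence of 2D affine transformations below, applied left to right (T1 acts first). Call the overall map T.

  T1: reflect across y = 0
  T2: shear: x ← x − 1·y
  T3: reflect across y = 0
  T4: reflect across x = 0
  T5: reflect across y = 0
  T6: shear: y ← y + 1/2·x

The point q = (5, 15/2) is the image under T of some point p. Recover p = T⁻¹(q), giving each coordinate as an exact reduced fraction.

p = (0, -5)

T1 = [1 0 0; 0 -1 0; 0 0 1]
T2·T1 = [1 1 0; 0 -1 0; 0 0 1]
T3·…·T1 = [1 1 0; 0 1 0; 0 0 1]
T4·…·T1 = [-1 -1 0; 0 1 0; 0 0 1]
T5·…·T1 = [-1 -1 0; 0 -1 0; 0 0 1]
T6·…·T1 = [-1 -1 0; -1/2 -3/2 0; 0 0 1]
det M = 1; M⁻¹ = [-3/2 1 0; 1/2 -1 0; 0 0 1]
M⁻¹ · (5, 15/2)ᵀ = (0, -5)ᵀ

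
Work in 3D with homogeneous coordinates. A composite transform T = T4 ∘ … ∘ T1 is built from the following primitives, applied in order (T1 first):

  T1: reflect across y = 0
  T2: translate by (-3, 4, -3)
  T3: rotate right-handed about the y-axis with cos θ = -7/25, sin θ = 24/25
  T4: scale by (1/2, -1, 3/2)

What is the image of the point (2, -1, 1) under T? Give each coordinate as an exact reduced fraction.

T1 reflect across y = 0: (2, -1, 1) → (2, 1, 1)
T2 translate by (-3, 4, -3): (2, 1, 1) → (-1, 5, -2)
T3 rotate right-handed about the y-axis with cos θ = -7/25, sin θ = 24/25: (-1, 5, -2) → (-41/25, 5, 38/25)
T4 scale by (1/2, -1, 3/2): (-41/25, 5, 38/25) → (-41/50, -5, 57/25)

T(p) = (-41/50, -5, 57/25)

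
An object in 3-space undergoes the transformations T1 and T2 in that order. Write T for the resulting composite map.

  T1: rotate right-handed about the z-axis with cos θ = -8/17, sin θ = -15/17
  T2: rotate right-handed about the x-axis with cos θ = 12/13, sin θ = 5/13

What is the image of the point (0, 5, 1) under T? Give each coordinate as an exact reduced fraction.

T1 rotate right-handed about the z-axis with cos θ = -8/17, sin θ = -15/17: (0, 5, 1) → (75/17, -40/17, 1)
T2 rotate right-handed about the x-axis with cos θ = 12/13, sin θ = 5/13: (75/17, -40/17, 1) → (75/17, -565/221, 4/221)

T(p) = (75/17, -565/221, 4/221)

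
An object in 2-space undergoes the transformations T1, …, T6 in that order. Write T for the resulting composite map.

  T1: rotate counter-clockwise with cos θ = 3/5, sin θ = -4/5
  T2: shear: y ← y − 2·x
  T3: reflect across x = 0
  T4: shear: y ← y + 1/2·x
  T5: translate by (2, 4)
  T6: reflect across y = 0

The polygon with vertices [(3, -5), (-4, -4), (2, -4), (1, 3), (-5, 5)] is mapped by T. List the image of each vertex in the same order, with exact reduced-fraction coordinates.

image vertices: (21/5, -41/10), (38/5, -94/5), (4, -5), (-1, 5/2), (1, -17/2)

T1 rotate counter-clockwise with cos θ = 3/5, sin θ = -4/5: (3, -5) → (-11/5, -27/5); (-4, -4) → (-28/5, 4/5); (2, -4) → (-2, -4); (1, 3) → (3, 1); (-5, 5) → (1, 7)
T2 shear: y ← y − 2·x: (-11/5, -27/5) → (-11/5, -1); (-28/5, 4/5) → (-28/5, 12); (-2, -4) → (-2, 0); (3, 1) → (3, -5); (1, 7) → (1, 5)
T3 reflect across x = 0: (-11/5, -1) → (11/5, -1); (-28/5, 12) → (28/5, 12); (-2, 0) → (2, 0); (3, -5) → (-3, -5); (1, 5) → (-1, 5)
T4 shear: y ← y + 1/2·x: (11/5, -1) → (11/5, 1/10); (28/5, 12) → (28/5, 74/5); (2, 0) → (2, 1); (-3, -5) → (-3, -13/2); (-1, 5) → (-1, 9/2)
T5 translate by (2, 4): (11/5, 1/10) → (21/5, 41/10); (28/5, 74/5) → (38/5, 94/5); (2, 1) → (4, 5); (-3, -13/2) → (-1, -5/2); (-1, 9/2) → (1, 17/2)
T6 reflect across y = 0: (21/5, 41/10) → (21/5, -41/10); (38/5, 94/5) → (38/5, -94/5); (4, 5) → (4, -5); (-1, -5/2) → (-1, 5/2); (1, 17/2) → (1, -17/2)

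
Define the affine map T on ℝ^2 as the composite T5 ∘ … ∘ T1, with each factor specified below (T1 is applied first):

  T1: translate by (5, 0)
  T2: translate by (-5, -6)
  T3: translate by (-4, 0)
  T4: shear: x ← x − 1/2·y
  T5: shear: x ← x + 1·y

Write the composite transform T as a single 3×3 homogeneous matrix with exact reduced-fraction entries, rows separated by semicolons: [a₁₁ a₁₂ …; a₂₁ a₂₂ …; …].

T1 = [1 0 5; 0 1 0; 0 0 1]
T2·T1 = [1 0 0; 0 1 -6; 0 0 1]
T3·…·T1 = [1 0 -4; 0 1 -6; 0 0 1]
T4·…·T1 = [1 -1/2 -1; 0 1 -6; 0 0 1]
T5·…·T1 = [1 1/2 -7; 0 1 -6; 0 0 1]

T = [1 1/2 -7; 0 1 -6; 0 0 1]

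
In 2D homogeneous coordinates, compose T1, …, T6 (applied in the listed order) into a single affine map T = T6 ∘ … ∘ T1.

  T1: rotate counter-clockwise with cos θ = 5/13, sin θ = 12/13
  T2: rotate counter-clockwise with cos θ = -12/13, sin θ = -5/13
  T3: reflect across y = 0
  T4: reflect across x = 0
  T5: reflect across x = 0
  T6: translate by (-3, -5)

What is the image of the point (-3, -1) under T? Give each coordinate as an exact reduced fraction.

T(p) = (-4, -8)

T1 rotate counter-clockwise with cos θ = 5/13, sin θ = 12/13: (-3, -1) → (-3/13, -41/13)
T2 rotate counter-clockwise with cos θ = -12/13, sin θ = -5/13: (-3/13, -41/13) → (-1, 3)
T3 reflect across y = 0: (-1, 3) → (-1, -3)
T4 reflect across x = 0: (-1, -3) → (1, -3)
T5 reflect across x = 0: (1, -3) → (-1, -3)
T6 translate by (-3, -5): (-1, -3) → (-4, -8)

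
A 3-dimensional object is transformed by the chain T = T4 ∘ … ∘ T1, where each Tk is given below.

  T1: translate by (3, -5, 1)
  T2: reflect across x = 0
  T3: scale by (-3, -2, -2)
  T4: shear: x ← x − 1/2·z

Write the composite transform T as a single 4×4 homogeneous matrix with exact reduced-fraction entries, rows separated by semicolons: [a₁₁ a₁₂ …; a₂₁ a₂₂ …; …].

T = [3 0 1 10; 0 -2 0 10; 0 0 -2 -2; 0 0 0 1]

T1 = [1 0 0 3; 0 1 0 -5; 0 0 1 1; 0 0 0 1]
T2·T1 = [-1 0 0 -3; 0 1 0 -5; 0 0 1 1; 0 0 0 1]
T3·…·T1 = [3 0 0 9; 0 -2 0 10; 0 0 -2 -2; 0 0 0 1]
T4·…·T1 = [3 0 1 10; 0 -2 0 10; 0 0 -2 -2; 0 0 0 1]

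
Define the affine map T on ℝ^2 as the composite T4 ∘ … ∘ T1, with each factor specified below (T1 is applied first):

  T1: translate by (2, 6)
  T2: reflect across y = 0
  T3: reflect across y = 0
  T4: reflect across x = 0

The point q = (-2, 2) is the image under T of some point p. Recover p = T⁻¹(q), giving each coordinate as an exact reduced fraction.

p = (0, -4)

T1 = [1 0 2; 0 1 6; 0 0 1]
T2·T1 = [1 0 2; 0 -1 -6; 0 0 1]
T3·…·T1 = [1 0 2; 0 1 6; 0 0 1]
T4·…·T1 = [-1 0 -2; 0 1 6; 0 0 1]
det M = -1; M⁻¹ = [-1 0 -2; 0 1 -6; 0 0 1]
M⁻¹ · (-2, 2)ᵀ = (0, -4)ᵀ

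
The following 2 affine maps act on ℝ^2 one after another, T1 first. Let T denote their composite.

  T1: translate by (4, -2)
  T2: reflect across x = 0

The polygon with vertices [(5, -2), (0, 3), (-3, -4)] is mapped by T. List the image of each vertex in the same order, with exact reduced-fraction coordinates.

T1 translate by (4, -2): (5, -2) → (9, -4); (0, 3) → (4, 1); (-3, -4) → (1, -6)
T2 reflect across x = 0: (9, -4) → (-9, -4); (4, 1) → (-4, 1); (1, -6) → (-1, -6)

image vertices: (-9, -4), (-4, 1), (-1, -6)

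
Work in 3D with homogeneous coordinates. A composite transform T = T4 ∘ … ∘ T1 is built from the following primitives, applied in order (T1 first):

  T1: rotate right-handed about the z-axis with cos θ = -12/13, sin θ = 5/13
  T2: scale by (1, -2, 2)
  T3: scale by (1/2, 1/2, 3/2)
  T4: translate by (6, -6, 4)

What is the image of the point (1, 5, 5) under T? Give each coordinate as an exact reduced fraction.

T(p) = (119/26, -23/13, 19)

T1 rotate right-handed about the z-axis with cos θ = -12/13, sin θ = 5/13: (1, 5, 5) → (-37/13, -55/13, 5)
T2 scale by (1, -2, 2): (-37/13, -55/13, 5) → (-37/13, 110/13, 10)
T3 scale by (1/2, 1/2, 3/2): (-37/13, 110/13, 10) → (-37/26, 55/13, 15)
T4 translate by (6, -6, 4): (-37/26, 55/13, 15) → (119/26, -23/13, 19)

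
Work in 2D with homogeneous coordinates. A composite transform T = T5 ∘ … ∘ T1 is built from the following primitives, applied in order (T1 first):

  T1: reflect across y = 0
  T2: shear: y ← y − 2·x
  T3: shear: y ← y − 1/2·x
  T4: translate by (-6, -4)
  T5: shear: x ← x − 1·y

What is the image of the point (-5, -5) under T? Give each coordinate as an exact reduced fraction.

T(p) = (-49/2, 27/2)

T1 reflect across y = 0: (-5, -5) → (-5, 5)
T2 shear: y ← y − 2·x: (-5, 5) → (-5, 15)
T3 shear: y ← y − 1/2·x: (-5, 15) → (-5, 35/2)
T4 translate by (-6, -4): (-5, 35/2) → (-11, 27/2)
T5 shear: x ← x − 1·y: (-11, 27/2) → (-49/2, 27/2)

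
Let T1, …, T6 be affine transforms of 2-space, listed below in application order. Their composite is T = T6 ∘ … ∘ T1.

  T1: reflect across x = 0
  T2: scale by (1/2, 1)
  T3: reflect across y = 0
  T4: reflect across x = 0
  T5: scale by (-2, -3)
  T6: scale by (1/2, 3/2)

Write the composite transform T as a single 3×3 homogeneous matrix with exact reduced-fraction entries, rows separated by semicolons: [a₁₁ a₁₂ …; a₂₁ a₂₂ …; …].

T1 = [-1 0 0; 0 1 0; 0 0 1]
T2·T1 = [-1/2 0 0; 0 1 0; 0 0 1]
T3·…·T1 = [-1/2 0 0; 0 -1 0; 0 0 1]
T4·…·T1 = [1/2 0 0; 0 -1 0; 0 0 1]
T5·…·T1 = [-1 0 0; 0 3 0; 0 0 1]
T6·…·T1 = [-1/2 0 0; 0 9/2 0; 0 0 1]

T = [-1/2 0 0; 0 9/2 0; 0 0 1]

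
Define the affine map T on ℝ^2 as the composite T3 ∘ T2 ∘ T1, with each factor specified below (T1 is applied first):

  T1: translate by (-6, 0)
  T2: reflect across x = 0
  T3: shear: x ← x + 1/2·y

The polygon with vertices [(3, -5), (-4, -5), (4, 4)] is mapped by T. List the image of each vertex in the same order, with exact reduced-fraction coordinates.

image vertices: (1/2, -5), (15/2, -5), (4, 4)

T1 translate by (-6, 0): (3, -5) → (-3, -5); (-4, -5) → (-10, -5); (4, 4) → (-2, 4)
T2 reflect across x = 0: (-3, -5) → (3, -5); (-10, -5) → (10, -5); (-2, 4) → (2, 4)
T3 shear: x ← x + 1/2·y: (3, -5) → (1/2, -5); (10, -5) → (15/2, -5); (2, 4) → (4, 4)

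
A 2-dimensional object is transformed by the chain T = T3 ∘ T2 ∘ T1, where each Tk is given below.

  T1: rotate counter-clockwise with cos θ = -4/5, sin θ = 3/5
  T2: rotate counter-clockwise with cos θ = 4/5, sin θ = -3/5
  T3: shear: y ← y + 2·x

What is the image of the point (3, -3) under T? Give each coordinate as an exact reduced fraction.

T1 rotate counter-clockwise with cos θ = -4/5, sin θ = 3/5: (3, -3) → (-3/5, 21/5)
T2 rotate counter-clockwise with cos θ = 4/5, sin θ = -3/5: (-3/5, 21/5) → (51/25, 93/25)
T3 shear: y ← y + 2·x: (51/25, 93/25) → (51/25, 39/5)

T(p) = (51/25, 39/5)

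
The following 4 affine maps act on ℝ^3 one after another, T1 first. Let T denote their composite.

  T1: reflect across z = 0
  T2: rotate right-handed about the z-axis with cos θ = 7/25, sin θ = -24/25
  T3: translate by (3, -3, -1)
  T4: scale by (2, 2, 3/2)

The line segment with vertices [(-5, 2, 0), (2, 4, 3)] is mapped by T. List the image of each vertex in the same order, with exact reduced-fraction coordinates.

T1 reflect across z = 0: (-5, 2, 0) → (-5, 2, 0); (2, 4, 3) → (2, 4, -3)
T2 rotate right-handed about the z-axis with cos θ = 7/25, sin θ = -24/25: (-5, 2, 0) → (13/25, 134/25, 0); (2, 4, -3) → (22/5, -4/5, -3)
T3 translate by (3, -3, -1): (13/25, 134/25, 0) → (88/25, 59/25, -1); (22/5, -4/5, -3) → (37/5, -19/5, -4)
T4 scale by (2, 2, 3/2): (88/25, 59/25, -1) → (176/25, 118/25, -3/2); (37/5, -19/5, -4) → (74/5, -38/5, -6)

image vertices: (176/25, 118/25, -3/2), (74/5, -38/5, -6)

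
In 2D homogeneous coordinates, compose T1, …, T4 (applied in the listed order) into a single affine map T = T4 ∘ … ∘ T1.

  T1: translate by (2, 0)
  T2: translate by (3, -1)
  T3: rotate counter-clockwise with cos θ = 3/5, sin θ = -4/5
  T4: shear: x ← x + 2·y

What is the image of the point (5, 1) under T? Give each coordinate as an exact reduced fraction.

T(p) = (-10, -8)

T1 translate by (2, 0): (5, 1) → (7, 1)
T2 translate by (3, -1): (7, 1) → (10, 0)
T3 rotate counter-clockwise with cos θ = 3/5, sin θ = -4/5: (10, 0) → (6, -8)
T4 shear: x ← x + 2·y: (6, -8) → (-10, -8)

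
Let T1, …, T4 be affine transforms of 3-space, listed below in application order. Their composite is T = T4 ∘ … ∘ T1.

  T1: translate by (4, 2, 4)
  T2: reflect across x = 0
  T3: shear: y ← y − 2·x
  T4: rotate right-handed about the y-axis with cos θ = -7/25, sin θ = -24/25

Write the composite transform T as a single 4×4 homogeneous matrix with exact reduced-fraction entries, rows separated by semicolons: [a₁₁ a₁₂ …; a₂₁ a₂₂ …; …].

T = [7/25 0 -24/25 -68/25; 2 1 0 10; -24/25 0 -7/25 -124/25; 0 0 0 1]

T1 = [1 0 0 4; 0 1 0 2; 0 0 1 4; 0 0 0 1]
T2·T1 = [-1 0 0 -4; 0 1 0 2; 0 0 1 4; 0 0 0 1]
T3·…·T1 = [-1 0 0 -4; 2 1 0 10; 0 0 1 4; 0 0 0 1]
T4·…·T1 = [7/25 0 -24/25 -68/25; 2 1 0 10; -24/25 0 -7/25 -124/25; 0 0 0 1]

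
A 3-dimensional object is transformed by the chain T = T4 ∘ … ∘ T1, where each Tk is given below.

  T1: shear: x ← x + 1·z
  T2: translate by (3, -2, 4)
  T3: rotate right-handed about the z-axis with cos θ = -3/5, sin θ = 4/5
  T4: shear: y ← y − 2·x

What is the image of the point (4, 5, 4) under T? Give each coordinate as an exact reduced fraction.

T(p) = (-9, 25, 8)

T1 shear: x ← x + 1·z: (4, 5, 4) → (8, 5, 4)
T2 translate by (3, -2, 4): (8, 5, 4) → (11, 3, 8)
T3 rotate right-handed about the z-axis with cos θ = -3/5, sin θ = 4/5: (11, 3, 8) → (-9, 7, 8)
T4 shear: y ← y − 2·x: (-9, 7, 8) → (-9, 25, 8)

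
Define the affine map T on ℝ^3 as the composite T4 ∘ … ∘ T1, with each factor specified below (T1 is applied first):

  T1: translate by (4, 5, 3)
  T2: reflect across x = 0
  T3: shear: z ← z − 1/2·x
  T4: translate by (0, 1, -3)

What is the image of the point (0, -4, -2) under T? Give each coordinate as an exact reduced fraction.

T1 translate by (4, 5, 3): (0, -4, -2) → (4, 1, 1)
T2 reflect across x = 0: (4, 1, 1) → (-4, 1, 1)
T3 shear: z ← z − 1/2·x: (-4, 1, 1) → (-4, 1, 3)
T4 translate by (0, 1, -3): (-4, 1, 3) → (-4, 2, 0)

T(p) = (-4, 2, 0)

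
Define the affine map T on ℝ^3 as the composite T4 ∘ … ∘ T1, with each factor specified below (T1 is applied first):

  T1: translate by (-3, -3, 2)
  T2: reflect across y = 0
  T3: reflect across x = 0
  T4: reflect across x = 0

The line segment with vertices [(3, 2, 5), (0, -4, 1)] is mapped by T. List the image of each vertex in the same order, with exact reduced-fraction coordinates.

image vertices: (0, 1, 7), (-3, 7, 3)

T1 translate by (-3, -3, 2): (3, 2, 5) → (0, -1, 7); (0, -4, 1) → (-3, -7, 3)
T2 reflect across y = 0: (0, -1, 7) → (0, 1, 7); (-3, -7, 3) → (-3, 7, 3)
T3 reflect across x = 0: (0, 1, 7) → (0, 1, 7); (-3, 7, 3) → (3, 7, 3)
T4 reflect across x = 0: (0, 1, 7) → (0, 1, 7); (3, 7, 3) → (-3, 7, 3)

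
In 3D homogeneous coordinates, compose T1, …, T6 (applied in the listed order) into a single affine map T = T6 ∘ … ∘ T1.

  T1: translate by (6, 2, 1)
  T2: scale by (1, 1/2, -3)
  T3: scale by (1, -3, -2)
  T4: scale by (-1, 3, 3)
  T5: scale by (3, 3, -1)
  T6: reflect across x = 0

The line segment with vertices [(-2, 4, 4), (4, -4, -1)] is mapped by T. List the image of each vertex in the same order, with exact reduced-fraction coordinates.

T1 translate by (6, 2, 1): (-2, 4, 4) → (4, 6, 5); (4, -4, -1) → (10, -2, 0)
T2 scale by (1, 1/2, -3): (4, 6, 5) → (4, 3, -15); (10, -2, 0) → (10, -1, 0)
T3 scale by (1, -3, -2): (4, 3, -15) → (4, -9, 30); (10, -1, 0) → (10, 3, 0)
T4 scale by (-1, 3, 3): (4, -9, 30) → (-4, -27, 90); (10, 3, 0) → (-10, 9, 0)
T5 scale by (3, 3, -1): (-4, -27, 90) → (-12, -81, -90); (-10, 9, 0) → (-30, 27, 0)
T6 reflect across x = 0: (-12, -81, -90) → (12, -81, -90); (-30, 27, 0) → (30, 27, 0)

image vertices: (12, -81, -90), (30, 27, 0)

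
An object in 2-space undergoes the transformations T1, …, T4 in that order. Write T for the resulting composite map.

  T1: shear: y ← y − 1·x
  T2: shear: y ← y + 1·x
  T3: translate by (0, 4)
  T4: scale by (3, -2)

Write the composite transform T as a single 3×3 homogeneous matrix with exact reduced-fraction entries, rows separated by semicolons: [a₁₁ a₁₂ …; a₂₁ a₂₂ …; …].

T1 = [1 0 0; -1 1 0; 0 0 1]
T2·T1 = [1 0 0; 0 1 0; 0 0 1]
T3·…·T1 = [1 0 0; 0 1 4; 0 0 1]
T4·…·T1 = [3 0 0; 0 -2 -8; 0 0 1]

T = [3 0 0; 0 -2 -8; 0 0 1]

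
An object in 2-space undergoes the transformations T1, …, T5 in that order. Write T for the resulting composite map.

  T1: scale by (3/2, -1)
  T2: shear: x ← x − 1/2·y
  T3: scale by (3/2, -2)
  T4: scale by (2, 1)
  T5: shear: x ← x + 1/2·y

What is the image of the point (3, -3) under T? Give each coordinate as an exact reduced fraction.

T(p) = (6, -6)

T1 scale by (3/2, -1): (3, -3) → (9/2, 3)
T2 shear: x ← x − 1/2·y: (9/2, 3) → (3, 3)
T3 scale by (3/2, -2): (3, 3) → (9/2, -6)
T4 scale by (2, 1): (9/2, -6) → (9, -6)
T5 shear: x ← x + 1/2·y: (9, -6) → (6, -6)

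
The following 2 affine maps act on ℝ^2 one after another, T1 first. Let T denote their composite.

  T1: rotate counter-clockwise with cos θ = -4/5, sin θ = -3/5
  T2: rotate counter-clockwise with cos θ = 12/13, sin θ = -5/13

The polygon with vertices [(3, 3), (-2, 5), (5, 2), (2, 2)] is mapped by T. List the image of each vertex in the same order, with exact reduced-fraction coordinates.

T1 rotate counter-clockwise with cos θ = -4/5, sin θ = -3/5: (3, 3) → (-3/5, -21/5); (-2, 5) → (23/5, -14/5); (5, 2) → (-14/5, -23/5); (2, 2) → (-2/5, -14/5)
T2 rotate counter-clockwise with cos θ = 12/13, sin θ = -5/13: (-3/5, -21/5) → (-141/65, -237/65); (23/5, -14/5) → (206/65, -283/65); (-14/5, -23/5) → (-283/65, -206/65); (-2/5, -14/5) → (-94/65, -158/65)

image vertices: (-141/65, -237/65), (206/65, -283/65), (-283/65, -206/65), (-94/65, -158/65)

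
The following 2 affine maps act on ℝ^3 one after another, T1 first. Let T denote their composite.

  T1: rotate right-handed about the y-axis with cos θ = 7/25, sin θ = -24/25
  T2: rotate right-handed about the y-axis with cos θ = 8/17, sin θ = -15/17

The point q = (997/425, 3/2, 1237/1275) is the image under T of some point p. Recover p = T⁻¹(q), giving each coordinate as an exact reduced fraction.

T1 = [7/25 0 -24/25 0; 0 1 0 0; 24/25 0 7/25 0; 0 0 0 1]
T2·T1 = [-304/425 0 -297/425 0; 0 1 0 0; 297/425 0 -304/425 0; 0 0 0 1]
det M = 1; M⁻¹ = [-304/425 0 297/425 0; 0 1 0 0; -297/425 0 -304/425 0; 0 0 0 1]
M⁻¹ · (997/425, 3/2, 1237/1275)ᵀ = (-1, 3/2, -7/3)ᵀ

p = (-1, 3/2, -7/3)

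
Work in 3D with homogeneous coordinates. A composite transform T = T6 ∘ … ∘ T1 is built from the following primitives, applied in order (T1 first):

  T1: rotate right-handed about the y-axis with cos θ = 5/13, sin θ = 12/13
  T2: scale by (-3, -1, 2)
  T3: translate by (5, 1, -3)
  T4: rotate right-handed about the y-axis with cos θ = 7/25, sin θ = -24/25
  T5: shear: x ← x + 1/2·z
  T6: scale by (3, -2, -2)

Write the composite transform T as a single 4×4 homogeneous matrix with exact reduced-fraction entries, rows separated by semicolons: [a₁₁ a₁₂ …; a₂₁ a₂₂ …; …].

T1 = [5/13 0 12/13 0; 0 1 0 0; -12/13 0 5/13 0; 0 0 0 1]
T2·T1 = [-15/13 0 -36/13 0; 0 -1 0 0; -24/13 0 10/13 0; 0 0 0 1]
T3·…·T1 = [-15/13 0 -36/13 5; 0 -1 0 1; -24/13 0 10/13 -3; 0 0 0 1]
T4·…·T1 = [471/325 0 -492/325 107/25; 0 -1 0 1; -528/325 0 -794/325 99/25; 0 0 0 1]
T5·…·T1 = [207/325 0 -889/325 313/50; 0 -1 0 1; -528/325 0 -794/325 99/25; 0 0 0 1]
T6·…·T1 = [621/325 0 -2667/325 939/50; 0 2 0 -2; 1056/325 0 1588/325 -198/25; 0 0 0 1]

T = [621/325 0 -2667/325 939/50; 0 2 0 -2; 1056/325 0 1588/325 -198/25; 0 0 0 1]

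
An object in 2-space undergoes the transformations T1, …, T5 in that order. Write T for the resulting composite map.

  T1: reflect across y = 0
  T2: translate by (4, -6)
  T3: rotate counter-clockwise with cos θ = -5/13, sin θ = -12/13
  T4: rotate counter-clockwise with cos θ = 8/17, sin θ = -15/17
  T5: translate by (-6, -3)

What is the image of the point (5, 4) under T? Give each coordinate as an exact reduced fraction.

T1 reflect across y = 0: (5, 4) → (5, -4)
T2 translate by (4, -6): (5, -4) → (9, -10)
T3 rotate counter-clockwise with cos θ = -5/13, sin θ = -12/13: (9, -10) → (-165/13, -58/13)
T4 rotate counter-clockwise with cos θ = 8/17, sin θ = -15/17: (-165/13, -58/13) → (-2190/221, 2011/221)
T5 translate by (-6, -3): (-2190/221, 2011/221) → (-3516/221, 1348/221)

T(p) = (-3516/221, 1348/221)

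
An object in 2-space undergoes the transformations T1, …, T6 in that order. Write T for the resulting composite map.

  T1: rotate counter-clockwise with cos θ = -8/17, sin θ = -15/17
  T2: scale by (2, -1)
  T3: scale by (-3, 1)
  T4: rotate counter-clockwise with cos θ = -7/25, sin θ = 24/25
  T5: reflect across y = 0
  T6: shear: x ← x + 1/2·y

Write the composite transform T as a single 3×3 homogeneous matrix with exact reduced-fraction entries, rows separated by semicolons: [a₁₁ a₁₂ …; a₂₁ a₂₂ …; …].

T = [-2439/850 1546/425 0; -1047/425 2216/425 0; 0 0 1]

T1 = [-8/17 15/17 0; -15/17 -8/17 0; 0 0 1]
T2·T1 = [-16/17 30/17 0; 15/17 8/17 0; 0 0 1]
T3·…·T1 = [48/17 -90/17 0; 15/17 8/17 0; 0 0 1]
T4·…·T1 = [-696/425 438/425 0; 1047/425 -2216/425 0; 0 0 1]
T5·…·T1 = [-696/425 438/425 0; -1047/425 2216/425 0; 0 0 1]
T6·…·T1 = [-2439/850 1546/425 0; -1047/425 2216/425 0; 0 0 1]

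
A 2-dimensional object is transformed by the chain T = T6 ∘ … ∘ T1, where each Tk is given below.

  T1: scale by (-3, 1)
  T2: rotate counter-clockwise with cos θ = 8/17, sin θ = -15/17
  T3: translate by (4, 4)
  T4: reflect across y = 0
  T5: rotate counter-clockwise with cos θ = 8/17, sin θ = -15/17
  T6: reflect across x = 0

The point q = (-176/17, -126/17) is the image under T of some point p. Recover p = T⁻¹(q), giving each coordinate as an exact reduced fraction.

p = (-4, 2)

T1 = [-3 0 0; 0 1 0; 0 0 1]
T2·T1 = [-24/17 15/17 0; 45/17 8/17 0; 0 0 1]
T3·…·T1 = [-24/17 15/17 4; 45/17 8/17 4; 0 0 1]
T4·…·T1 = [-24/17 15/17 4; -45/17 -8/17 -4; 0 0 1]
T5·…·T1 = [-3 0 -28/17; 0 -1 -92/17; 0 0 1]
T6·…·T1 = [3 0 28/17; 0 -1 -92/17; 0 0 1]
det M = -3; M⁻¹ = [1/3 0 -28/51; 0 -1 -92/17; 0 0 1]
M⁻¹ · (-176/17, -126/17)ᵀ = (-4, 2)ᵀ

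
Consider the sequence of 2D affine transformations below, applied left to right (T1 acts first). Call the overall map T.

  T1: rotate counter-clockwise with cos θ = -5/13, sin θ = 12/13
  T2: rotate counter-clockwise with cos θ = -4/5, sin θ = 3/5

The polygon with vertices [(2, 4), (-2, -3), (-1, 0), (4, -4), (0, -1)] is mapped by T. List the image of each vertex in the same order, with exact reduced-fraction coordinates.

T1 rotate counter-clockwise with cos θ = -5/13, sin θ = 12/13: (2, 4) → (-58/13, 4/13); (-2, -3) → (46/13, -9/13); (-1, 0) → (5/13, -12/13); (4, -4) → (28/13, 68/13); (0, -1) → (12/13, 5/13)
T2 rotate counter-clockwise with cos θ = -4/5, sin θ = 3/5: (-58/13, 4/13) → (44/13, -38/13); (46/13, -9/13) → (-157/65, 174/65); (5/13, -12/13) → (16/65, 63/65); (28/13, 68/13) → (-316/65, -188/65); (12/13, 5/13) → (-63/65, 16/65)

image vertices: (44/13, -38/13), (-157/65, 174/65), (16/65, 63/65), (-316/65, -188/65), (-63/65, 16/65)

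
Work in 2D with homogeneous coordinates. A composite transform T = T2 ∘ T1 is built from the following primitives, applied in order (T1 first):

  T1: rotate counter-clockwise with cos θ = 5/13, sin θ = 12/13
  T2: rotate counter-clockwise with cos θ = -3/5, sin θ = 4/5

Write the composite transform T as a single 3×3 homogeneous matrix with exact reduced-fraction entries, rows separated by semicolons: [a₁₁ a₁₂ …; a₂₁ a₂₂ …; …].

T1 = [5/13 -12/13 0; 12/13 5/13 0; 0 0 1]
T2·T1 = [-63/65 16/65 0; -16/65 -63/65 0; 0 0 1]

T = [-63/65 16/65 0; -16/65 -63/65 0; 0 0 1]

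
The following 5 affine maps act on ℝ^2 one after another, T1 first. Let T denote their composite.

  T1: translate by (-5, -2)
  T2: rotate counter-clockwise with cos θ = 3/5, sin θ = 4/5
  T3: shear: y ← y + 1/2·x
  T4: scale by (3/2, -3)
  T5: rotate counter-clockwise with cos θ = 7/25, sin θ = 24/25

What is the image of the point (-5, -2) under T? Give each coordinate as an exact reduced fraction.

T(p) = (-879/25, 147/25)

T1 translate by (-5, -2): (-5, -2) → (-10, -4)
T2 rotate counter-clockwise with cos θ = 3/5, sin θ = 4/5: (-10, -4) → (-14/5, -52/5)
T3 shear: y ← y + 1/2·x: (-14/5, -52/5) → (-14/5, -59/5)
T4 scale by (3/2, -3): (-14/5, -59/5) → (-21/5, 177/5)
T5 rotate counter-clockwise with cos θ = 7/25, sin θ = 24/25: (-21/5, 177/5) → (-879/25, 147/25)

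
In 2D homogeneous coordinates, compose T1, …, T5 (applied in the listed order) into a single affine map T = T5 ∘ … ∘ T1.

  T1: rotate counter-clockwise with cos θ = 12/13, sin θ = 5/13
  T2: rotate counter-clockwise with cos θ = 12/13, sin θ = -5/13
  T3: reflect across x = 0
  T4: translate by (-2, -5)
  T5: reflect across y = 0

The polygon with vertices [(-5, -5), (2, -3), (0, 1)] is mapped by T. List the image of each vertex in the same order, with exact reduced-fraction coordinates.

image vertices: (3, 10), (-4, 8), (-2, 4)

T1 rotate counter-clockwise with cos θ = 12/13, sin θ = 5/13: (-5, -5) → (-35/13, -85/13); (2, -3) → (3, -2); (0, 1) → (-5/13, 12/13)
T2 rotate counter-clockwise with cos θ = 12/13, sin θ = -5/13: (-35/13, -85/13) → (-5, -5); (3, -2) → (2, -3); (-5/13, 12/13) → (0, 1)
T3 reflect across x = 0: (-5, -5) → (5, -5); (2, -3) → (-2, -3); (0, 1) → (0, 1)
T4 translate by (-2, -5): (5, -5) → (3, -10); (-2, -3) → (-4, -8); (0, 1) → (-2, -4)
T5 reflect across y = 0: (3, -10) → (3, 10); (-4, -8) → (-4, 8); (-2, -4) → (-2, 4)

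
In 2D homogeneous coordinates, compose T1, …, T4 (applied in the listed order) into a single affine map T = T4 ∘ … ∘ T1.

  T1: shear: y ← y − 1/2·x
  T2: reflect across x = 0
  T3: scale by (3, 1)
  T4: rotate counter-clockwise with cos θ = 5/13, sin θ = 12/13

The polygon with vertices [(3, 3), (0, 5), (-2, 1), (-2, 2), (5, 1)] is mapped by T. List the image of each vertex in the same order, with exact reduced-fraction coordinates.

image vertices: (-63/13, -201/26), (-60/13, 25/13), (6/13, 82/13), (-6/13, 87/13), (-57/13, -375/26)

T1 shear: y ← y − 1/2·x: (3, 3) → (3, 3/2); (0, 5) → (0, 5); (-2, 1) → (-2, 2); (-2, 2) → (-2, 3); (5, 1) → (5, -3/2)
T2 reflect across x = 0: (3, 3/2) → (-3, 3/2); (0, 5) → (0, 5); (-2, 2) → (2, 2); (-2, 3) → (2, 3); (5, -3/2) → (-5, -3/2)
T3 scale by (3, 1): (-3, 3/2) → (-9, 3/2); (0, 5) → (0, 5); (2, 2) → (6, 2); (2, 3) → (6, 3); (-5, -3/2) → (-15, -3/2)
T4 rotate counter-clockwise with cos θ = 5/13, sin θ = 12/13: (-9, 3/2) → (-63/13, -201/26); (0, 5) → (-60/13, 25/13); (6, 2) → (6/13, 82/13); (6, 3) → (-6/13, 87/13); (-15, -3/2) → (-57/13, -375/26)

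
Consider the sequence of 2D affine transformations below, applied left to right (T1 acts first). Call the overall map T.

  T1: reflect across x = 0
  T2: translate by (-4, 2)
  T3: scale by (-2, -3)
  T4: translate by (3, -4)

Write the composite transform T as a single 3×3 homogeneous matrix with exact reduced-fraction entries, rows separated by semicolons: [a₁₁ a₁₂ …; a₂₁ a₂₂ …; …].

T = [2 0 11; 0 -3 -10; 0 0 1]

T1 = [-1 0 0; 0 1 0; 0 0 1]
T2·T1 = [-1 0 -4; 0 1 2; 0 0 1]
T3·…·T1 = [2 0 8; 0 -3 -6; 0 0 1]
T4·…·T1 = [2 0 11; 0 -3 -10; 0 0 1]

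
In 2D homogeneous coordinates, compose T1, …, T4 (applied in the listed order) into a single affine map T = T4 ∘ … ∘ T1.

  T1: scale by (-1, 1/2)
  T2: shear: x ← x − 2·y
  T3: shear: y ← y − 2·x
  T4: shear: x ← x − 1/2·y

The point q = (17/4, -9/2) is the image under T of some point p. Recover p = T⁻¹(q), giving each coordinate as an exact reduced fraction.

p = (-1, -1)

T1 = [-1 0 0; 0 1/2 0; 0 0 1]
T2·T1 = [-1 -1 0; 0 1/2 0; 0 0 1]
T3·…·T1 = [-1 -1 0; 2 5/2 0; 0 0 1]
T4·…·T1 = [-2 -9/4 0; 2 5/2 0; 0 0 1]
det M = -1/2; M⁻¹ = [-5 -9/2 0; 4 4 0; 0 0 1]
M⁻¹ · (17/4, -9/2)ᵀ = (-1, -1)ᵀ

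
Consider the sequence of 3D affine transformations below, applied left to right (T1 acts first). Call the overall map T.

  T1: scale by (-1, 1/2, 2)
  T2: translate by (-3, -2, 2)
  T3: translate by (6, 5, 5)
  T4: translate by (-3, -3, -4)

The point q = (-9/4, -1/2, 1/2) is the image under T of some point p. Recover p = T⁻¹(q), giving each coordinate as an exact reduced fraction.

p = (9/4, -1, -5/4)

T1 = [-1 0 0 0; 0 1/2 0 0; 0 0 2 0; 0 0 0 1]
T2·T1 = [-1 0 0 -3; 0 1/2 0 -2; 0 0 2 2; 0 0 0 1]
T3·…·T1 = [-1 0 0 3; 0 1/2 0 3; 0 0 2 7; 0 0 0 1]
T4·…·T1 = [-1 0 0 0; 0 1/2 0 0; 0 0 2 3; 0 0 0 1]
det M = -1; M⁻¹ = [-1 0 0 0; 0 2 0 0; 0 0 1/2 -3/2; 0 0 0 1]
M⁻¹ · (-9/4, -1/2, 1/2)ᵀ = (9/4, -1, -5/4)ᵀ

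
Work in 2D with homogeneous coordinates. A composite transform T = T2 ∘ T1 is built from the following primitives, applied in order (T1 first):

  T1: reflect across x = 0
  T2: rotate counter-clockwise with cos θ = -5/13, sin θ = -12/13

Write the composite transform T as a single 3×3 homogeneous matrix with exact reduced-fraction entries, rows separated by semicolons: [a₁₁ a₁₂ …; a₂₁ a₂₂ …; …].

T = [5/13 12/13 0; 12/13 -5/13 0; 0 0 1]

T1 = [-1 0 0; 0 1 0; 0 0 1]
T2·T1 = [5/13 12/13 0; 12/13 -5/13 0; 0 0 1]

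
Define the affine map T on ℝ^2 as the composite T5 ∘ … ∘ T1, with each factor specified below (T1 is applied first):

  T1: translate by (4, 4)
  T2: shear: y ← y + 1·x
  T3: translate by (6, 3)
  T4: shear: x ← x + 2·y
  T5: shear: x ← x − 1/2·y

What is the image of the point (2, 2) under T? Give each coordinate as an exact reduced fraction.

T(p) = (69/2, 15)

T1 translate by (4, 4): (2, 2) → (6, 6)
T2 shear: y ← y + 1·x: (6, 6) → (6, 12)
T3 translate by (6, 3): (6, 12) → (12, 15)
T4 shear: x ← x + 2·y: (12, 15) → (42, 15)
T5 shear: x ← x − 1/2·y: (42, 15) → (69/2, 15)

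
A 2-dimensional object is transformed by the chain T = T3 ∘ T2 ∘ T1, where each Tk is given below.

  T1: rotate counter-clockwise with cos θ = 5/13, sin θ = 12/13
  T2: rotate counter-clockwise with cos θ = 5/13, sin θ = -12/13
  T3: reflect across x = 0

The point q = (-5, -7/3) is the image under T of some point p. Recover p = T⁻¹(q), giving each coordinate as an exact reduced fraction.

p = (5, -7/3)

T1 = [5/13 -12/13 0; 12/13 5/13 0; 0 0 1]
T2·T1 = [1 0 0; 0 1 0; 0 0 1]
T3·…·T1 = [-1 0 0; 0 1 0; 0 0 1]
det M = -1; M⁻¹ = [-1 0 0; 0 1 0; 0 0 1]
M⁻¹ · (-5, -7/3)ᵀ = (5, -7/3)ᵀ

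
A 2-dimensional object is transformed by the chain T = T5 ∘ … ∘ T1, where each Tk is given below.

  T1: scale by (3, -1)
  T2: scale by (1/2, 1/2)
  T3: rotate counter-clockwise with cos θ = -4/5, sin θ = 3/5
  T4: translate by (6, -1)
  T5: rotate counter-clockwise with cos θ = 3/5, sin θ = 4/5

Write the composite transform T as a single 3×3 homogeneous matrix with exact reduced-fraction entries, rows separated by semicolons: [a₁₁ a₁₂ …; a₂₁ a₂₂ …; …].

T1 = [3 0 0; 0 -1 0; 0 0 1]
T2·T1 = [3/2 0 0; 0 -1/2 0; 0 0 1]
T3·…·T1 = [-6/5 3/10 0; 9/10 2/5 0; 0 0 1]
T4·…·T1 = [-6/5 3/10 6; 9/10 2/5 -1; 0 0 1]
T5·…·T1 = [-36/25 -7/50 22/5; -21/50 12/25 21/5; 0 0 1]

T = [-36/25 -7/50 22/5; -21/50 12/25 21/5; 0 0 1]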